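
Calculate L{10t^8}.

L{t^n} = n!/s^(n+1). So L{10t^8} = 10·8!/s^9 = 403200/s^9

Final answer: 403200/s^9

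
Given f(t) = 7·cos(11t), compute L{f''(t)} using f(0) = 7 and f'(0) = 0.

F(s) = 7s/(s² + 121). L{f''(t)} = s²F(s) - sf(0) - f'(0) = 7s³/(s² + 121) - 7s = (7s³ - 7s(s² + 121))/(s² + 121) = -847s/(s² + 121)

Final answer: -847s/(s² + 121)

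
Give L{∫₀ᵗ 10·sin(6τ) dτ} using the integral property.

L{∫₀ᵗ f(τ)dτ} = F(s)/s with F(s) = 60/(s² + 36), so the result is (60/(s² + 36))/s = 60/(s(s² + 36))

Final answer: 60/(s(s² + 36))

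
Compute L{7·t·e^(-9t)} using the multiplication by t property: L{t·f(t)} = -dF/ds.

Using L{t^n·e^(at)} = n!/(s-a)^(n+1), L{t·e^(-9t)} = 1/(s+9)^2, so L{7·t·e^(-9t)} = 7·1/(s+9)^2 = 7/(s+9)^2

Final answer: 7/(s+9)^2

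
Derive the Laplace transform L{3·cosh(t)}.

L{cosh(ωt)} = s/(s² - ω²), so L{cosh(t)} = s/(s² - 1). Then L{3·cosh(t)} = 3·s/(s² - 1) = 3s/(s² - 1)

Final answer: 3s/(s² - 1)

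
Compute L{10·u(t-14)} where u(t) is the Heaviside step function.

L{u(t-a)} = e^(-as)/s. Here a=14, so L{u(t-14)} = e^(-14s)/s, and L{10·u(t-14)} = 10·e^(-14s)/s

Final answer: 10·e^(-14s)/s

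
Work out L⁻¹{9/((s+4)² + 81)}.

Form: b/((s-a)² + b²) → e^(at)sin(bt). With a=-4, b=9

Final answer: e^(-4t)·sin(9t)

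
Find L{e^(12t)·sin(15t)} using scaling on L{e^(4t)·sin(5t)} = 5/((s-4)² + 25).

Scaling with a=3: L{e^(12t)·sin(15t)} = (1/3) · 5/((s/3-4)² + 25). Simplifying: 15/((s-12)² + 225)

Final answer: 15/((s-12)² + 225)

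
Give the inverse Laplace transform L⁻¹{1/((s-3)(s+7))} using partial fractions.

Decompose: A/(s-3) + B/(s+7). A = 1/10, B = -1/10. f(t) = (e^(3t) - e^(-7t))/10

Final answer: (e^(3t) - e^(-7t))/10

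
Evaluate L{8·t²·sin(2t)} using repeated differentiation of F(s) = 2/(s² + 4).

F(s) = 2/(s² + 4). F'(s) = -4s/(s² + 4)². F''(s) = -4(4 - 3s²)/(s² + 4)³ = (12s² - 16)/(s² + 4)³. So L{t²·sin(2t)} = (-1)² F''(s) = (12s² - 16)/(s² + 4)³. Then L{8·t²·sin(2t)} = 8·(12s² - 16)/(s² + 4)³ = (96s² - 128)/(s² + 4)³

Final answer: (96s² - 128)/(s² + 4)³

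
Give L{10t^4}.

L{t^n} = n!/s^(n+1). So L{10t^4} = 10·4!/s^5 = 240/s^5

Final answer: 240/s^5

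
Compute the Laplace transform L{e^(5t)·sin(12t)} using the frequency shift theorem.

Frequency shift: L{e^(at)f(t)} = F(s-a). L{e^(5t)·sin(12t)} = 12/((s-5)² + 144)

Final answer: 12/((s-5)² + 144)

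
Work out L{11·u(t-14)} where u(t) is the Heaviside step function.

L{u(t-a)} = e^(-as)/s. Here a=14, so L{u(t-14)} = e^(-14s)/s, and L{11·u(t-14)} = 11·e^(-14s)/s

Final answer: 11·e^(-14s)/s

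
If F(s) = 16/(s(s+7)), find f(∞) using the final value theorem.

f(∞) = lim_{s→0} s·16/(s(s+7)) = lim_{s→0} 16/(s+7) = 16/7 = 16/7

Final answer: 16/7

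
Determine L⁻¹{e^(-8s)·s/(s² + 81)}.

L⁻¹{s/(s² + 81)} = cos(9t). By the time shift theorem, L⁻¹{e^(-as)F(s)} = u(t-a)f(t-a) with a=8, so L⁻¹{e^(-8s)·s/(s² + 81)} = u(t-8)·cos(9(t-8))

Final answer: u(t-8)·cos(9(t-8))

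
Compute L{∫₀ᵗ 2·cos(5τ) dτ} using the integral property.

L{∫₀ᵗ f(τ)dτ} = F(s)/s with F(s) = 2s/(s² + 25), so the result is (2s/(s² + 25))/s = 2/(s² + 25)

Final answer: 2/(s² + 25)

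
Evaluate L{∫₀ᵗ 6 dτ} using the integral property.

L{∫₀ᵗ f(τ)dτ} = F(s)/s with f(t) = 6. F(s) = 6/s, so L{∫₀ᵗ 6 dτ} = (6/s)/s = 6/s². (Check: ∫₀ᵗ 6 dτ = 6t.)

Final answer: 6/s²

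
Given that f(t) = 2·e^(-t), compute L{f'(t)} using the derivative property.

f(0) = 2, F(s) = 2/(s+1). L{f'(t)} = s·F(s) - f(0) = 2s/(s+1) - 2 = (2s - 2(s+1))/(s+1) = -2/(s+1)

Final answer: -2/(s+1)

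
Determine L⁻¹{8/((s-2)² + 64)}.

Form: b/((s-a)² + b²) → e^(at)sin(bt). With a=2, b=8

Final answer: e^(2t)·sin(8t)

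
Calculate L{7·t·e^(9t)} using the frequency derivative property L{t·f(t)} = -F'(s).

L{e^(9t)} = 1/(s-9). By frequency derivative: L{t·e^(9t)} = -d/ds[1/(s-9)] = -(-1)/(s-9)² = 1/(s-9)². Then L{7·t·e^(9t)} = 7·1/(s-9)² = 7/(s-9)²

Final answer: 7/(s-9)²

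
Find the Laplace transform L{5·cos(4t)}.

L{cos(ωt)} = s/(s² + ω²), so L{cos(4t)} = s/(s² + 16). Then L{5·cos(4t)} = 5·s/(s² + 16) = 5s/(s² + 16)

Final answer: 5s/(s² + 16)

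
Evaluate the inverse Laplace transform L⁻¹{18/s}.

L⁻¹{c/s} = c, so L⁻¹{18/s} = 18

Final answer: 18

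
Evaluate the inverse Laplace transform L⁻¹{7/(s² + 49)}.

L⁻¹{7/(s² + 49)} = sin(7t)

Final answer: sin(7t)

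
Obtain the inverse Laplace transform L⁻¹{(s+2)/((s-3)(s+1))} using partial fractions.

Using partial fractions, f(t) = (5e^(3t) - e^(-t))/4

Final answer: (5e^(3t) - e^(-t))/4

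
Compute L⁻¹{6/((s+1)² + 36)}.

Form: b/((s-a)² + b²) → e^(at)sin(bt). With a=-1, b=6

Final answer: e^(-t)·sin(6t)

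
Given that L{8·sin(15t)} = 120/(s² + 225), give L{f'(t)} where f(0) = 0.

L{f'(t)} = s·F(s) - f(0) = s·120/(s² + 225) - 0 = 120s/(s² + 225)

Final answer: 120s/(s² + 225)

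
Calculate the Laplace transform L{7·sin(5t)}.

L{sin(ωt)} = ω/(s² + ω²), so L{sin(5t)} = 5/(s² + 25). Then L{7·sin(5t)} = 7·5/(s² + 25) = 35/(s² + 25)

Final answer: 35/(s² + 25)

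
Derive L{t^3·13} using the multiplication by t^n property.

L{13} = 13/s. d^1/ds^1[1/s] = -1/s². d^2/ds^2[1/s] = 2/s^3. d^3/ds^3[1/s] = -6/s^4. So L{t^3} = (-1)^{3}·-6/s^4 = 6/s^4. Then L{t^3·13} = 13·6/s^4 = 78/s^4

Final answer: 78/s^4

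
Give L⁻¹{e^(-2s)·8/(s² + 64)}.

L⁻¹{8/(s² + 64)} = sin(8t). By the time shift theorem, L⁻¹{e^(-as)F(s)} = u(t-a)f(t-a) with a=2, so L⁻¹{e^(-2s)·8/(s² + 64)} = u(t-2)·sin(8(t-2))

Final answer: u(t-2)·sin(8(t-2))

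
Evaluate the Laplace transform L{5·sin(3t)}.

L{sin(ωt)} = ω/(s² + ω²), so L{sin(3t)} = 3/(s² + 9). Then L{5·sin(3t)} = 5·3/(s² + 9) = 15/(s² + 9)

Final answer: 15/(s² + 9)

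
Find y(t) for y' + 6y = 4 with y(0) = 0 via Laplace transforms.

sY + 6Y = 4/s. Y = 4/(s(s+6)). Partial fractions: Y = 2/3/s - 2/3/(s+6)

Final answer: y(t) = 2/3(1 - e^(-6t))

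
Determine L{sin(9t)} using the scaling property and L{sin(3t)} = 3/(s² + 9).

Using L{f(at)} = (1/a)F(s/a) with a=3: L{sin(9t)} = (1/3) · 3/((s/3)² + 9) = (1/3) · 3·9/(s² + 81) = 9/(s² + 81)

Final answer: 9/(s² + 81)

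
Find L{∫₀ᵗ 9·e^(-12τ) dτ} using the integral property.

L{∫₀ᵗ f(τ)dτ} = F(s)/s with F(s) = 9/(s+12), so L{∫₀ᵗ 9·e^(-12τ) dτ} = 9/(s(s+12))

Final answer: 9/(s(s+12))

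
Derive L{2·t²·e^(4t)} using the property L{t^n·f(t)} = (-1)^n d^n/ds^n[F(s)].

L{e^(4t)} = 1/(s-4). d/ds[1/(s-4)] = -1/(s-4)². d²/ds²[1/(s-4)] = 2/(s-4)³. So L{t²·e^(4t)} = (-1)² · 2/(s-4)³ = 2/(s-4)³. Then L{2·t²·e^(4t)} = 2·2/(s-4)³ = 4/(s-4)³

Final answer: 4/(s-4)³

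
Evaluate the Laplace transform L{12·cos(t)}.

L{cos(ωt)} = s/(s² + ω²), so L{cos(t)} = s/(s² + 1). Then L{12·cos(t)} = 12·s/(s² + 1) = 12s/(s² + 1)

Final answer: 12s/(s² + 1)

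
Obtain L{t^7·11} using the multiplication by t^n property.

L{11} = 11/s. d^1/ds^1[1/s] = -1/s². d^2/ds^2[1/s] = 2/s^3. d^3/ds^3[1/s] = -6/s^4. d^4/ds^4[1/s] = 24/s^5. d^5/ds^5[1/s] = -120/s^6. d^6/ds^6[1/s] = 720/s^7. d^7/ds^7[1/s] = -5040/s^8. So L{t^7} = (-1)^{7}·-5040/s^8 = 5040/s^8. Then L{t^7·11} = 11·5040/s^8 = 55440/s^8

Final answer: 55440/s^8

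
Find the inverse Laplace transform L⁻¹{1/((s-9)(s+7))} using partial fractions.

Decompose: A/(s-9) + B/(s+7). A = 1/16, B = -1/16. f(t) = (e^(9t) - e^(-7t))/16

Final answer: (e^(9t) - e^(-7t))/16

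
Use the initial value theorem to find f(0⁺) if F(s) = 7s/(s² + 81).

f(0⁺) = lim_{s→∞} s·7s/(s² + 81) = lim_{s→∞} 7s²/(s² + 81) = 7

Final answer: 7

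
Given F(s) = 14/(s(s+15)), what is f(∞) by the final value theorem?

f(∞) = lim_{s→0} s·14/(s(s+15)) = lim_{s→0} 14/(s+15) = 14/15 = 14/15

Final answer: 14/15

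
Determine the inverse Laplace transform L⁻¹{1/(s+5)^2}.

L⁻¹{n!/(s-a)^(n+1)} = t^n·e^(at) with n=1, a=-5. So L⁻¹{1/(s+5)^2} = t·e^(-5t)

Final answer: t·e^(-5t)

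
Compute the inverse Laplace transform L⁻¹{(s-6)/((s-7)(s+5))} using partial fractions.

Using partial fractions, f(t) = (e^(7t) + 11e^(-5t))/12

Final answer: (e^(7t) + 11e^(-5t))/12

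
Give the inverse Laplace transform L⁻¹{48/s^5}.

L⁻¹{n!/s^(n+1)} = t^n with n=4. So L⁻¹{24/s^5} = t^4, and L⁻¹{48/s^5} = (48/24)·t^4 = 2·t^4

Final answer: 2·t^4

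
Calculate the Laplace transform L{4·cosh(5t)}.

L{cosh(ωt)} = s/(s² - ω²), so L{cosh(5t)} = s/(s² - 25). Then L{4·cosh(5t)} = 4·s/(s² - 25) = 4s/(s² - 25)

Final answer: 4s/(s² - 25)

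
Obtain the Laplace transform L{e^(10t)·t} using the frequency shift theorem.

L{e^(at)·t^n} = n!/(s-a)^(n+1), so L{e^(10t)·t} = 1/(s-10)^2

Final answer: 1/(s-10)^2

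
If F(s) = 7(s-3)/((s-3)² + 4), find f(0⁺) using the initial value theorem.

f(0⁺) = lim_{s→∞} sF(s) = lim_{s→∞} 7s(s-3)/((s-3)² + 4) = 7

Final answer: 7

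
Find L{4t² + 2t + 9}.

L{4t² + 2t + 9} = 4·2/s³ + 2/s² + 9/s = 8/s³ + 2/s² + 9/s

Final answer: 8/s³ + 2/s² + 9/s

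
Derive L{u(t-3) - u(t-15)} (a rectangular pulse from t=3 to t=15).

L{u(t-a)} = e^(-as)/s. L{u(t-3) - u(t-15)} = (e^(-3s) - e^(-15s))/s

Final answer: (e^(-3s) - e^(-15s))/s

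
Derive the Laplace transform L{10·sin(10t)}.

L{sin(ωt)} = ω/(s² + ω²), so L{sin(10t)} = 10/(s² + 100). Then L{10·sin(10t)} = 10·10/(s² + 100) = 100/(s² + 100)

Final answer: 100/(s² + 100)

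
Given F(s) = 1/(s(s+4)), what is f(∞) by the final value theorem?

f(∞) = lim_{s→0} s·1/(s(s+4)) = lim_{s→0} 1/(s+4) = 1/4 = 1/4

Final answer: 1/4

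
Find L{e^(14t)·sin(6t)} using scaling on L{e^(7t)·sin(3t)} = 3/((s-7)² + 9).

Scaling with a=2: L{e^(14t)·sin(6t)} = (1/2) · 3/((s/2-7)² + 9). Simplifying: 6/((s-14)² + 36)

Final answer: 6/((s-14)² + 36)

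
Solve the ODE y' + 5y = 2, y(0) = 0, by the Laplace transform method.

sY + 5Y = 2/s. Y = 2/(s(s+5)). Partial fractions: Y = 2/5/s - 2/5/(s+5)

Final answer: y(t) = 2/5(1 - e^(-5t))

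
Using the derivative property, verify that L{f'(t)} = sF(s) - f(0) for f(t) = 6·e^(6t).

f'(t) = 36e^(6t). Direct: L{f'(t)} = 36/(s-6). Property: s·6/(s-6) - 6 = (6s - 6(s-6))/(s-6) = 36/(s-6). ✓

Final answer: 36/(s-6)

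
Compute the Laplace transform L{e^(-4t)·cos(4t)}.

L{e^(at)·cos(ωt)} = (s-a)/((s-a)² + ω²), so L{e^(-4t)·cos(4t)} = (s+4)/((s+4)² + 16)

Final answer: (s+4)/((s+4)² + 16)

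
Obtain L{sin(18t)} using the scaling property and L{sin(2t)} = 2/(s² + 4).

Using L{f(at)} = (1/a)F(s/a) with a=9: L{sin(18t)} = (1/9) · 2/((s/9)² + 4) = (1/9) · 2·81/(s² + 324) = 18/(s² + 324)

Final answer: 18/(s² + 324)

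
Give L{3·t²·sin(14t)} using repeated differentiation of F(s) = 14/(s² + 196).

F(s) = 14/(s² + 196). F'(s) = -28s/(s² + 196)². F''(s) = -28(196 - 3s²)/(s² + 196)³ = (84s² - 5488)/(s² + 196)³. So L{t²·sin(14t)} = (-1)² F''(s) = (84s² - 5488)/(s² + 196)³. Then L{3·t²·sin(14t)} = 3·(84s² - 5488)/(s² + 196)³ = (252s² - 16464)/(s² + 196)³

Final answer: (252s² - 16464)/(s² + 196)³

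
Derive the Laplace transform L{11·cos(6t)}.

L{cos(ωt)} = s/(s² + ω²), so L{cos(6t)} = s/(s² + 36). Then L{11·cos(6t)} = 11·s/(s² + 36) = 11s/(s² + 36)

Final answer: 11s/(s² + 36)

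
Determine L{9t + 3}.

L{9t + 3} = 9·L{t} + 3·L{1} = 9/s² + 3/s

Final answer: 9/s² + 3/s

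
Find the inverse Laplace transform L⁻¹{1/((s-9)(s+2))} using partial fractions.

Decompose: A/(s-9) + B/(s+2). A = 1/11, B = -1/11. f(t) = (e^(9t) - e^(-2t))/11

Final answer: (e^(9t) - e^(-2t))/11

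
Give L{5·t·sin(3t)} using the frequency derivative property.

L{sin(3t)} = 3/(s² + 9). By L{t·f(t)} = -F'(s): -d/ds[3/(s² + 9)] = -(3)·(-2s)/(s² + 9)² = 6s/(s² + 9)². Then L{5·t·sin(3t)} = 5·6s/(s² + 9)² = 30s/(s² + 9)²

Final answer: 30s/(s² + 9)²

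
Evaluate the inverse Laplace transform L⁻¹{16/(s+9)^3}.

L⁻¹{n!/(s-a)^(n+1)} = t^n·e^(at) with n=2, a=-9. So L⁻¹{2/(s+9)^3} = t^2·e^(-9t), and L⁻¹{16/(s+9)^3} = (16/2)·t^2·e^(-9t) = 8·t^2·e^(-9t)

Final answer: 8·t^2·e^(-9t)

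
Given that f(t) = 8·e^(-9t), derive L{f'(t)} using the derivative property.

f(0) = 8, F(s) = 8/(s+9). L{f'(t)} = s·F(s) - f(0) = 8s/(s+9) - 8 = (8s - 8(s+9))/(s+9) = -72/(s+9)

Final answer: -72/(s+9)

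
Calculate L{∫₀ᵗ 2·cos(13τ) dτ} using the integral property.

L{∫₀ᵗ f(τ)dτ} = F(s)/s with F(s) = 2s/(s² + 169), so the result is (2s/(s² + 169))/s = 2/(s² + 169)

Final answer: 2/(s² + 169)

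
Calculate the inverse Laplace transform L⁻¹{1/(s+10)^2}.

L⁻¹{n!/(s-a)^(n+1)} = t^n·e^(at) with n=1, a=-10. So L⁻¹{1/(s+10)^2} = t·e^(-10t)

Final answer: t·e^(-10t)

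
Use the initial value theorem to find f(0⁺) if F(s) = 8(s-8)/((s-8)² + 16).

f(0⁺) = lim_{s→∞} sF(s) = lim_{s→∞} 8s(s-8)/((s-8)² + 16) = 8

Final answer: 8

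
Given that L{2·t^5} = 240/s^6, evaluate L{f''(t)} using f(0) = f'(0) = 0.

L{f''(t)} = s²F(s) - sf(0) - f'(0) = s²·240/s^6 - 0 - 0 = 240/s^4

Final answer: 240/s^4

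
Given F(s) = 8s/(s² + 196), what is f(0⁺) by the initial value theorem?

f(0⁺) = lim_{s→∞} s·8s/(s² + 196) = lim_{s→∞} 8s²/(s² + 196) = 8

Final answer: 8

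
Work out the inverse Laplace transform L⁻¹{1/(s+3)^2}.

L⁻¹{n!/(s-a)^(n+1)} = t^n·e^(at), so L⁻¹{1/(s+3)^2} = t·e^(-3t)

Final answer: t·e^(-3t)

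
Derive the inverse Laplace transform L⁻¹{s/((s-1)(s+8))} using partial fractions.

Using partial fractions, f(t) = (e^t + 8e^(-8t))/9

Final answer: (e^t + 8e^(-8t))/9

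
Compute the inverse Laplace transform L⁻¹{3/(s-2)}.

L⁻¹{1/(s-a)} = e^(at), so L⁻¹{1/(s-2)} = e^(2t), and L⁻¹{3/(s-2)} = 3·e^(2t)

Final answer: 3·e^(2t)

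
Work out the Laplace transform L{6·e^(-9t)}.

L{e^(at)} = 1/(s-a), so L{e^(-9t)} = 1/(s+9). Then L{6·e^(-9t)} = 6/(s+9)

Final answer: 6/(s+9)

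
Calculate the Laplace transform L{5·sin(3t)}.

L{sin(ωt)} = ω/(s² + ω²), so L{sin(3t)} = 3/(s² + 9). Then L{5·sin(3t)} = 5·3/(s² + 9) = 15/(s² + 9)

Final answer: 15/(s² + 9)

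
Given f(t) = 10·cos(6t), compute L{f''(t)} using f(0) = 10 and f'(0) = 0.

F(s) = 10s/(s² + 36). L{f''(t)} = s²F(s) - sf(0) - f'(0) = 10s³/(s² + 36) - 10s = (10s³ - 10s(s² + 36))/(s² + 36) = -360s/(s² + 36)

Final answer: -360s/(s² + 36)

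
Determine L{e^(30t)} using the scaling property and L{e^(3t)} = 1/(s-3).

Using L{f(at)} = (1/a)F(s/a) with a=10 and f(t) = e^(3t): L{e^(30t)} = (1/10) · 1/((s/10)-3) = (1/10) · 10/(s-30) = 1/(s-30)

Final answer: 1/(s-30)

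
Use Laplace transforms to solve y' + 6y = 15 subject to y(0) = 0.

sY + 6Y = 15/s. Y = 15/(s(s+6)). Partial fractions: Y = 5/2/s - 5/2/(s+6)

Final answer: y(t) = 5/2(1 - e^(-6t))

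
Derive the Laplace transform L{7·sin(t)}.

L{sin(ωt)} = ω/(s² + ω²), so L{sin(t)} = 1/(s² + 1). Then L{7·sin(t)} = 7·1/(s² + 1) = 7/(s² + 1)

Final answer: 7/(s² + 1)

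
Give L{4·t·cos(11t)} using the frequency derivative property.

L{cos(11t)} = s/(s² + 121). Derivative: d/ds[s/(s² + 121)] = [(s² + 121) - s·2s]/(s² + 121)² = (121 - s²)/(s² + 121)². So L{t·cos(11t)} = -F'(s) = (s² - 121)/(s² + 121)². Then L{4·t·cos(11t)} = 4·(s² - 121)/(s² + 121)²

Final answer: 4·(s² - 121)/(s² + 121)²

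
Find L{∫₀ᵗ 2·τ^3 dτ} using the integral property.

L{∫₀ᵗ f(τ)dτ} = F(s)/s with f(t) = 2t^3. F(s) = 12/s^4, so L{∫₀ᵗ 2·τ^3 dτ} = (12/s^4)/s = 12/s^5. (Check: ∫₀ᵗ 2·τ^3 dτ = 2t^4/4.)

Final answer: 12/s^5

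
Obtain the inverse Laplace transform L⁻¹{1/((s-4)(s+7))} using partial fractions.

Decompose: A/(s-4) + B/(s+7). A = 1/11, B = -1/11. f(t) = (e^(4t) - e^(-7t))/11

Final answer: (e^(4t) - e^(-7t))/11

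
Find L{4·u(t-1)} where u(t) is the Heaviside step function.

L{u(t-a)} = e^(-as)/s. Here a=1, so L{u(t-1)} = e^(-s)/s, and L{4·u(t-1)} = 4·e^(-s)/s

Final answer: 4·e^(-s)/s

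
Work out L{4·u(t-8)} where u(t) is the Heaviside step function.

L{u(t-a)} = e^(-as)/s. Here a=8, so L{u(t-8)} = e^(-8s)/s, and L{4·u(t-8)} = 4·e^(-8s)/s

Final answer: 4·e^(-8s)/s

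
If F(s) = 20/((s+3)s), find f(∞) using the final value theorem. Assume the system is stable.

f(∞) = lim_{s→0} sF(s) = lim_{s→0} 20/(s+3) = 20/3

Final answer: 20/3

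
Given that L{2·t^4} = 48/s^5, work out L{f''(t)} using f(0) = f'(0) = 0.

L{f''(t)} = s²F(s) - sf(0) - f'(0) = s²·48/s^5 - 0 - 0 = 48/s^3

Final answer: 48/s^3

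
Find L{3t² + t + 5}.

L{3t² + t + 5} = 3·2/s³ + 1/s² + 5/s = 6/s³ + 1/s² + 5/s

Final answer: 6/s³ + 1/s² + 5/s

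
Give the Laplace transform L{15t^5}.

L{15t^5} = 15 · L{t^5} = 15 · 120/s^6 = 1800/s^6

Final answer: 1800/s^6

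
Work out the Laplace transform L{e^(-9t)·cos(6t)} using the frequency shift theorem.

Frequency shift: L{e^(at)f(t)} = F(s-a). L{e^(-9t)·cos(6t)} = (s+9)/((s+9)² + 36)

Final answer: (s+9)/((s+9)² + 36)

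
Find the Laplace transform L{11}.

L{11} = 11 · L{1} = 11/s

Final answer: 11/s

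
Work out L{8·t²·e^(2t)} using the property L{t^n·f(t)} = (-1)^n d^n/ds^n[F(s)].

L{e^(2t)} = 1/(s-2). d/ds[1/(s-2)] = -1/(s-2)². d²/ds²[1/(s-2)] = 2/(s-2)³. So L{t²·e^(2t)} = (-1)² · 2/(s-2)³ = 2/(s-2)³. Then L{8·t²·e^(2t)} = 8·2/(s-2)³ = 16/(s-2)³

Final answer: 16/(s-2)³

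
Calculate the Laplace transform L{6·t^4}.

L{t^n} = n!/s^(n+1), so L{t^4} = 24/s^5. Then L{6·t^4} = 6·24/s^5 = 144/s^5

Final answer: 144/s^5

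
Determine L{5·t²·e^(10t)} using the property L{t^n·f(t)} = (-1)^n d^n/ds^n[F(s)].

L{e^(10t)} = 1/(s-10). d/ds[1/(s-10)] = -1/(s-10)². d²/ds²[1/(s-10)] = 2/(s-10)³. So L{t²·e^(10t)} = (-1)² · 2/(s-10)³ = 2/(s-10)³. Then L{5·t²·e^(10t)} = 5·2/(s-10)³ = 10/(s-10)³

Final answer: 10/(s-10)³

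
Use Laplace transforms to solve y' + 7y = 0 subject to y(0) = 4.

L{y'} + 7L{y} = 0. sY - 4 + 7Y = 0. Y(s+7) = 4. Y = 4/(s+7)

Final answer: y(t) = 4e^(-7t)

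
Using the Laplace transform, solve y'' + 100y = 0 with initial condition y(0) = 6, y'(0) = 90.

L{y''} + 100L{y} = 0. s²Y - 6s - 90 + 100Y = 0. Y(s² + 100) = 6s + 90. Y = (6s + 90)/(s² + 100). Inverting: y(t) = 6cos(10t) + 9sin(10t)

Final answer: y(t) = 6cos(10t) + 9sin(10t)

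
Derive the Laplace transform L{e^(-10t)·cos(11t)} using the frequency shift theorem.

Frequency shift: L{e^(at)f(t)} = F(s-a). L{e^(-10t)·cos(11t)} = (s+10)/((s+10)² + 121)

Final answer: (s+10)/((s+10)² + 121)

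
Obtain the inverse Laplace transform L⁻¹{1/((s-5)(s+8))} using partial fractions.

Decompose: A/(s-5) + B/(s+8). A = 1/13, B = -1/13. f(t) = (e^(5t) - e^(-8t))/13

Final answer: (e^(5t) - e^(-8t))/13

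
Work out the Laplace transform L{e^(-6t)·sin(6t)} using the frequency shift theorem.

Frequency shift: L{e^(at)f(t)} = F(s-a). L{e^(-6t)·sin(6t)} = 6/((s+6)² + 36)

Final answer: 6/((s+6)² + 36)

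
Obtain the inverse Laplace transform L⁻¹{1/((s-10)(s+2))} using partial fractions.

Decompose: A/(s-10) + B/(s+2). A = 1/12, B = -1/12. f(t) = (e^(10t) - e^(-2t))/12

Final answer: (e^(10t) - e^(-2t))/12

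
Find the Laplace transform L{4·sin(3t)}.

L{sin(ωt)} = ω/(s² + ω²), so L{sin(3t)} = 3/(s² + 9). Then L{4·sin(3t)} = 4·3/(s² + 9) = 12/(s² + 9)

Final answer: 12/(s² + 9)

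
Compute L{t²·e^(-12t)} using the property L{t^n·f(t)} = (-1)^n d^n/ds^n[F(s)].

L{e^(-12t)} = 1/(s+12). d/ds[1/(s+12)] = -1/(s+12)². d²/ds²[1/(s+12)] = 2/(s+12)³. So L{t²·e^(-12t)} = (-1)² · 2/(s+12)³ = 2/(s+12)³

Final answer: 2/(s+12)³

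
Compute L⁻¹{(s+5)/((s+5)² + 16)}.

Using frequency shift: L⁻¹{(s-a)/((s-a)² + b²)} = e^(at)cos(bt). Here a=-5, b=4

Final answer: e^(-5t)·cos(4t)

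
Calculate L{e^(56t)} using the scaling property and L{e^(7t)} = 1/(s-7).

Using L{f(at)} = (1/a)F(s/a) with a=8 and f(t) = e^(7t): L{e^(56t)} = (1/8) · 1/((s/8)-7) = (1/8) · 8/(s-56) = 1/(s-56)

Final answer: 1/(s-56)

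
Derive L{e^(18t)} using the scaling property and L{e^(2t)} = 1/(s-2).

Using L{f(at)} = (1/a)F(s/a) with a=9 and f(t) = e^(2t): L{e^(18t)} = (1/9) · 1/((s/9)-2) = (1/9) · 9/(s-18) = 1/(s-18)

Final answer: 1/(s-18)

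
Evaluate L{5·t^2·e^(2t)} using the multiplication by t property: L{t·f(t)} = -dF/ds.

Using L{t^n·e^(at)} = n!/(s-a)^(n+1), L{t^2·e^(2t)} = 2/(s-2)^3, so L{5·t^2·e^(2t)} = 5·2/(s-2)^3 = 10/(s-2)^3

Final answer: 10/(s-2)^3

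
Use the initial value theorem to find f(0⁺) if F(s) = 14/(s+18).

f(0⁺) = lim_{s→∞} s·14/(s+18) = lim_{s→∞} 14s/(s+18) = 14

Final answer: 14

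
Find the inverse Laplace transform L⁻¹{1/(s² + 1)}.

L⁻¹{1/(s² + 1)} = sin(t)

Final answer: sin(t)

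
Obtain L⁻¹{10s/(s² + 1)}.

This is the form c·s/(s² + a²) with a = 1, c = 10. L⁻¹ = 10·cos(t)

Final answer: 10·cos(t)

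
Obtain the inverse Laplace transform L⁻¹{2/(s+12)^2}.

L⁻¹{n!/(s-a)^(n+1)} = t^n·e^(at) with n=1, a=-12. So L⁻¹{1/(s+12)^2} = t·e^(-12t), and L⁻¹{2/(s+12)^2} = (2/1)·t·e^(-12t) = 2·t·e^(-12t)

Final answer: 2·t·e^(-12t)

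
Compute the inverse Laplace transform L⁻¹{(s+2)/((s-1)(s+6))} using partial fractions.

Using partial fractions, f(t) = (3e^t + 4e^(-6t))/7

Final answer: (3e^t + 4e^(-6t))/7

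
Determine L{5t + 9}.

L{5t + 9} = 5·L{t} + 9·L{1} = 5/s² + 9/s

Final answer: 5/s² + 9/s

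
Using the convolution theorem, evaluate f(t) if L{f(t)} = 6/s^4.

6/s^4 = (6/s)·(1/s^3) = L{6}·L{t^2/2}. By convolution, f(t) = 6*t^2/2 = ∫₀ᵗ 6·τ^2/2 dτ = 6·t^3/6

Final answer: 6·t^3/6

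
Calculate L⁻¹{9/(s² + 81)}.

This is the form c·a/(s² + a²) with a = 9. L⁻¹ = sin(9t)

Final answer: sin(9t)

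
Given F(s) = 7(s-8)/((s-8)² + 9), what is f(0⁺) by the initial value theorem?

f(0⁺) = lim_{s→∞} sF(s) = lim_{s→∞} 7s(s-8)/((s-8)² + 9) = 7

Final answer: 7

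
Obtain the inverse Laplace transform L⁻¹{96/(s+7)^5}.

L⁻¹{n!/(s-a)^(n+1)} = t^n·e^(at) with n=4, a=-7. So L⁻¹{24/(s+7)^5} = t^4·e^(-7t), and L⁻¹{96/(s+7)^5} = (96/24)·t^4·e^(-7t) = 4·t^4·e^(-7t)

Final answer: 4·t^4·e^(-7t)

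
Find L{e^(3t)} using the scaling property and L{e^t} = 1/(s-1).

Using L{f(at)} = (1/a)F(s/a) with a=3 and f(t) = e^t: L{e^(3t)} = (1/3) · 1/((s/3)-1) = (1/3) · 3/(s-3) = 1/(s-3)

Final answer: 1/(s-3)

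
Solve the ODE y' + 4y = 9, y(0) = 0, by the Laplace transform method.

sY + 4Y = 9/s. Y = 9/(s(s+4)). Partial fractions: Y = 9/4/s - 9/4/(s+4)

Final answer: y(t) = 9/4(1 - e^(-4t))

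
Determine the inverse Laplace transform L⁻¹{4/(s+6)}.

L⁻¹{1/(s-a)} = e^(at), so L⁻¹{1/(s+6)} = e^(-6t), and L⁻¹{4/(s+6)} = 4·e^(-6t)

Final answer: 4·e^(-6t)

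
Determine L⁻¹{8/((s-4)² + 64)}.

Form: b/((s-a)² + b²) → e^(at)sin(bt). With a=4, b=8

Final answer: e^(4t)·sin(8t)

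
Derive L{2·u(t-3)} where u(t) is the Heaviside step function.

L{u(t-a)} = e^(-as)/s. Here a=3, so L{u(t-3)} = e^(-3s)/s, and L{2·u(t-3)} = 2·e^(-3s)/s

Final answer: 2·e^(-3s)/s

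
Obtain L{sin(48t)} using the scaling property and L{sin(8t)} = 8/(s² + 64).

Using L{f(at)} = (1/a)F(s/a) with a=6: L{sin(48t)} = (1/6) · 8/((s/6)² + 64) = (1/6) · 8·36/(s² + 2304) = 48/(s² + 2304)

Final answer: 48/(s² + 2304)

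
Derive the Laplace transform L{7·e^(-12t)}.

L{e^(at)} = 1/(s-a), so L{e^(-12t)} = 1/(s+12). Then L{7·e^(-12t)} = 7/(s+12)

Final answer: 7/(s+12)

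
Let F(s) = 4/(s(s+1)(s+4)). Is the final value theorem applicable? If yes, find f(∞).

Poles of sF(s) = 4/((s+1)(s+4)) are at s = -1 and s = -4, both in the left half-plane. Theorem applies. f(∞) = lim_{s→0} sF(s) = 4/(1·4) = 1

Final answer: 1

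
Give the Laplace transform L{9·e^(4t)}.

L{e^(at)} = 1/(s-a), so L{e^(4t)} = 1/(s-4). Then L{9·e^(4t)} = 9/(s-4)

Final answer: 9/(s-4)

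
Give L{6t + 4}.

L{6t + 4} = 6·L{t} + 4·L{1} = 6/s² + 4/s

Final answer: 6/s² + 4/s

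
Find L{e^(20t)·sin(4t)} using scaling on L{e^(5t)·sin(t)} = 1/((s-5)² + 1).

Scaling with a=4: L{e^(20t)·sin(4t)} = (1/4) · 1/((s/4-5)² + 1). Simplifying: 4/((s-20)² + 16)

Final answer: 4/((s-20)² + 16)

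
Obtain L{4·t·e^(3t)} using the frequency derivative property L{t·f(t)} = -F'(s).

L{e^(3t)} = 1/(s-3). By frequency derivative: L{t·e^(3t)} = -d/ds[1/(s-3)] = -(-1)/(s-3)² = 1/(s-3)². Then L{4·t·e^(3t)} = 4·1/(s-3)² = 4/(s-3)²

Final answer: 4/(s-3)²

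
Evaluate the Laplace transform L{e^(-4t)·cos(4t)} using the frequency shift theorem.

Frequency shift: L{e^(at)f(t)} = F(s-a). L{e^(-4t)·cos(4t)} = (s+4)/((s+4)² + 16)

Final answer: (s+4)/((s+4)² + 16)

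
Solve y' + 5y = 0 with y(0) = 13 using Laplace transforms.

L{y'} + 5L{y} = 0. sY - 13 + 5Y = 0. Y(s+5) = 13. Y = 13/(s+5)

Final answer: y(t) = 13e^(-5t)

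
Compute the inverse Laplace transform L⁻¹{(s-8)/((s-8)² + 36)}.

Using frequency shift, L⁻¹{(s-8)/((s-8)² + 36)} = e^(8t)·cos(6t)

Final answer: e^(8t)·cos(6t)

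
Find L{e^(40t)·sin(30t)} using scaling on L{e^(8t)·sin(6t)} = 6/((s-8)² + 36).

Scaling with a=5: L{e^(40t)·sin(30t)} = (1/5) · 6/((s/5-8)² + 36). Simplifying: 30/((s-40)² + 900)

Final answer: 30/((s-40)² + 900)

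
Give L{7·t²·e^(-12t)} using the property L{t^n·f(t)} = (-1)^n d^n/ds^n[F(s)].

L{e^(-12t)} = 1/(s+12). d/ds[1/(s+12)] = -1/(s+12)². d²/ds²[1/(s+12)] = 2/(s+12)³. So L{t²·e^(-12t)} = (-1)² · 2/(s+12)³ = 2/(s+12)³. Then L{7·t²·e^(-12t)} = 7·2/(s+12)³ = 14/(s+12)³

Final answer: 14/(s+12)³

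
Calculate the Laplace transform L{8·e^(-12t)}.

L{e^(at)} = 1/(s-a), so L{e^(-12t)} = 1/(s+12). Then L{8·e^(-12t)} = 8/(s+12)

Final answer: 8/(s+12)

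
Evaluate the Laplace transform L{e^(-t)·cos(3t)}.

L{e^(at)·cos(ωt)} = (s-a)/((s-a)² + ω²), so L{e^(-t)·cos(3t)} = (s+1)/((s+1)² + 9)

Final answer: (s+1)/((s+1)² + 9)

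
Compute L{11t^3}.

L{t^n} = n!/s^(n+1). So L{11t^3} = 11·3!/s^4 = 66/s^4

Final answer: 66/s^4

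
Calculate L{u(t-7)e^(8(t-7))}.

u(t-a)f(t-a) with f(t)=e^(8t). L{e^(8t)} = 1/(s-8). By time shift: e^(-7s)/(s-8)

Final answer: e^(-7s)/(s-8)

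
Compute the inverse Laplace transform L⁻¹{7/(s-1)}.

L⁻¹{1/(s-a)} = e^(at), so L⁻¹{1/(s-1)} = e^t, and L⁻¹{7/(s-1)} = 7·e^t

Final answer: 7·e^t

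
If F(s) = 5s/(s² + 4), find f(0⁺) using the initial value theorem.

f(0⁺) = lim_{s→∞} s·5s/(s² + 4) = lim_{s→∞} 5s²/(s² + 4) = 5

Final answer: 5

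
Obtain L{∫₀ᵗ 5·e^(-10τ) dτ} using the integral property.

L{∫₀ᵗ f(τ)dτ} = F(s)/s with F(s) = 5/(s+10), so L{∫₀ᵗ 5·e^(-10τ) dτ} = 5/(s(s+10))

Final answer: 5/(s(s+10))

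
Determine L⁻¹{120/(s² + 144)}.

This is the form c·a/(s² + a²) with a = 12, c = 10. L⁻¹ = 10·sin(12t)

Final answer: 10·sin(12t)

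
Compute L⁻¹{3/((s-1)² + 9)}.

Form: b/((s-a)² + b²) → e^(at)sin(bt). With a=1, b=3

Final answer: e^t·sin(3t)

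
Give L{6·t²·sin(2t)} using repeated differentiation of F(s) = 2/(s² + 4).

F(s) = 2/(s² + 4). F'(s) = -4s/(s² + 4)². F''(s) = -4(4 - 3s²)/(s² + 4)³ = (12s² - 16)/(s² + 4)³. So L{t²·sin(2t)} = (-1)² F''(s) = (12s² - 16)/(s² + 4)³. Then L{6·t²·sin(2t)} = 6·(12s² - 16)/(s² + 4)³ = (72s² - 96)/(s² + 4)³

Final answer: (72s² - 96)/(s² + 4)³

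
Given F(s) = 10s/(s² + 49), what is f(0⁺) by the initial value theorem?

f(0⁺) = lim_{s→∞} s·10s/(s² + 49) = lim_{s→∞} 10s²/(s² + 49) = 10

Final answer: 10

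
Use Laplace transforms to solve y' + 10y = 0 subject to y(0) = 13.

L{y'} + 10L{y} = 0. sY - 13 + 10Y = 0. Y(s+10) = 13. Y = 13/(s+10)

Final answer: y(t) = 13e^(-10t)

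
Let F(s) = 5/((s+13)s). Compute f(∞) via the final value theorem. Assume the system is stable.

f(∞) = lim_{s→0} sF(s) = lim_{s→0} 5/(s+13) = 5/13

Final answer: 5/13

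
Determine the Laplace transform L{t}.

L{t^n} = n!/s^(n+1), so L{t} = 1/s^2

Final answer: 1/s^2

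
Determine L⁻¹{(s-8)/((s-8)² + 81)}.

Using frequency shift: L⁻¹{(s-a)/((s-a)² + b²)} = e^(at)cos(bt). Here a=8, b=9

Final answer: e^(8t)·cos(9t)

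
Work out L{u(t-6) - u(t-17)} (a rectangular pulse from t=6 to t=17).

L{u(t-a)} = e^(-as)/s. L{u(t-6) - u(t-17)} = (e^(-6s) - e^(-17s))/s

Final answer: (e^(-6s) - e^(-17s))/s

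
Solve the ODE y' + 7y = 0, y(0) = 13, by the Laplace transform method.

L{y'} + 7L{y} = 0. sY - 13 + 7Y = 0. Y(s+7) = 13. Y = 13/(s+7)

Final answer: y(t) = 13e^(-7t)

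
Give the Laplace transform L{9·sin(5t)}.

L{sin(ωt)} = ω/(s² + ω²), so L{sin(5t)} = 5/(s² + 25). Then L{9·sin(5t)} = 9·5/(s² + 25) = 45/(s² + 25)

Final answer: 45/(s² + 25)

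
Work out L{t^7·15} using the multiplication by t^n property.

L{15} = 15/s. d^1/ds^1[1/s] = -1/s². d^2/ds^2[1/s] = 2/s^3. d^3/ds^3[1/s] = -6/s^4. d^4/ds^4[1/s] = 24/s^5. d^5/ds^5[1/s] = -120/s^6. d^6/ds^6[1/s] = 720/s^7. d^7/ds^7[1/s] = -5040/s^8. So L{t^7} = (-1)^{7}·-5040/s^8 = 5040/s^8. Then L{t^7·15} = 15·5040/s^8 = 75600/s^8

Final answer: 75600/s^8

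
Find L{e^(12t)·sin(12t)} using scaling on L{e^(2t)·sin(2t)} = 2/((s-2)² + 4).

Scaling with a=6: L{e^(12t)·sin(12t)} = (1/6) · 2/((s/6-2)² + 4). Simplifying: 12/((s-12)² + 144)

Final answer: 12/((s-12)² + 144)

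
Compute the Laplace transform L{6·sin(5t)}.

L{sin(ωt)} = ω/(s² + ω²), so L{sin(5t)} = 5/(s² + 25). Then L{6·sin(5t)} = 6·5/(s² + 25) = 30/(s² + 25)

Final answer: 30/(s² + 25)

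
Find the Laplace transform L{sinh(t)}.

L{sinh(ωt)} = ω/(s² - ω²), so L{sinh(t)} = 1/(s² - 1)

Final answer: 1/(s² - 1)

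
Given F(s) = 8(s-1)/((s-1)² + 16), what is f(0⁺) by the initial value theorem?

f(0⁺) = lim_{s→∞} sF(s) = lim_{s→∞} 8s(s-1)/((s-1)² + 16) = 8

Final answer: 8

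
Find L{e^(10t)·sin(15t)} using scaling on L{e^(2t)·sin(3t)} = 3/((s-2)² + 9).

Scaling with a=5: L{e^(10t)·sin(15t)} = (1/5) · 3/((s/5-2)² + 9). Simplifying: 15/((s-10)² + 225)

Final answer: 15/((s-10)² + 225)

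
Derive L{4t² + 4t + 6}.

L{4t² + 4t + 6} = 4·2/s³ + 4/s² + 6/s = 8/s³ + 4/s² + 6/s

Final answer: 8/s³ + 4/s² + 6/s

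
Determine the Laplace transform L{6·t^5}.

L{t^n} = n!/s^(n+1), so L{t^5} = 120/s^6. Then L{6·t^5} = 6·120/s^6 = 720/s^6

Final answer: 720/s^6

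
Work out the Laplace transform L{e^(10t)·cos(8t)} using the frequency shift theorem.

Frequency shift: L{e^(at)f(t)} = F(s-a). L{e^(10t)·cos(8t)} = (s-10)/((s-10)² + 64)

Final answer: (s-10)/((s-10)² + 64)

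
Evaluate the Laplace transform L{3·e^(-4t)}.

L{e^(at)} = 1/(s-a), so L{e^(-4t)} = 1/(s+4). Then L{3·e^(-4t)} = 3/(s+4)

Final answer: 3/(s+4)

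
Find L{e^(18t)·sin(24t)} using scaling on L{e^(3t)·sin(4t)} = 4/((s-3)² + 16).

Scaling with a=6: L{e^(18t)·sin(24t)} = (1/6) · 4/((s/6-3)² + 16). Simplifying: 24/((s-18)² + 576)

Final answer: 24/((s-18)² + 576)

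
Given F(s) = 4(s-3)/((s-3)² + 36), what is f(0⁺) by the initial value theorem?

f(0⁺) = lim_{s→∞} sF(s) = lim_{s→∞} 4s(s-3)/((s-3)² + 36) = 4

Final answer: 4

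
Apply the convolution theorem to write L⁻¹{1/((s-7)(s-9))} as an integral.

1/((s-7)(s-9)) = (1/(s-7))·(1/(s-9)) = L{e^(7t)}·L{e^(9t)}. So f(t) = e^(7t)*e^(9t) = ∫₀ᵗ e^(7τ)·e^(9(t-τ)) dτ

Final answer: ∫₀ᵗ e^(7τ)·e^(9(t-τ)) dτ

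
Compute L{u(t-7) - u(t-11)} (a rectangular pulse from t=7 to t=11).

L{u(t-a)} = e^(-as)/s. L{u(t-7) - u(t-11)} = (e^(-7s) - e^(-11s))/s

Final answer: (e^(-7s) - e^(-11s))/s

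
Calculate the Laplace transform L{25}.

L{25} = 25 · L{1} = 25/s

Final answer: 25/s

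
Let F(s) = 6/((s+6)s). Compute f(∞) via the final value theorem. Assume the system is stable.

f(∞) = lim_{s→0} sF(s) = lim_{s→0} 6/(s+6) = 1

Final answer: 1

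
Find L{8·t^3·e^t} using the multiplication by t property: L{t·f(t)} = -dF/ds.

Using L{t^n·e^(at)} = n!/(s-a)^(n+1), L{t^3·e^t} = 6/(s-1)^4, so L{8·t^3·e^t} = 8·6/(s-1)^4 = 48/(s-1)^4

Final answer: 48/(s-1)^4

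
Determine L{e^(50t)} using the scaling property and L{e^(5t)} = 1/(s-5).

Using L{f(at)} = (1/a)F(s/a) with a=10 and f(t) = e^(5t): L{e^(50t)} = (1/10) · 1/((s/10)-5) = (1/10) · 10/(s-50) = 1/(s-50)

Final answer: 1/(s-50)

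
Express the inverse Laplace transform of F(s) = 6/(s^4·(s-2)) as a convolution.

6/(s^4·(s-2)) = (6/s^4)·(1/(s-2)) = L{t^3}·L{e^(2t)}. So f(t) = t^3*e^(2t) = ∫₀ᵗ τ^3·e^(2(t-τ)) dτ

Final answer: ∫₀ᵗ τ^3·e^(2(t-τ)) dτ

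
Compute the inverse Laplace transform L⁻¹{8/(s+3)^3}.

L⁻¹{n!/(s-a)^(n+1)} = t^n·e^(at) with n=2, a=-3. So L⁻¹{2/(s+3)^3} = t^2·e^(-3t), and L⁻¹{8/(s+3)^3} = (8/2)·t^2·e^(-3t) = 4·t^2·e^(-3t)

Final answer: 4·t^2·e^(-3t)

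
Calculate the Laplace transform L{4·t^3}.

L{t^n} = n!/s^(n+1), so L{t^3} = 6/s^4. Then L{4·t^3} = 4·6/s^4 = 24/s^4

Final answer: 24/s^4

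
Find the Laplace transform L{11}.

L{11} = 11 · L{1} = 11/s

Final answer: 11/s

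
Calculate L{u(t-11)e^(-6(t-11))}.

u(t-a)f(t-a) with f(t)=e^(-6t). L{e^(-6t)} = 1/(s+6). By time shift: e^(-11s)/(s+6)

Final answer: e^(-11s)/(s+6)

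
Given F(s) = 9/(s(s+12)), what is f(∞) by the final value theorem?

f(∞) = lim_{s→0} s·9/(s(s+12)) = lim_{s→0} 9/(s+12) = 9/12 = 3/4

Final answer: 3/4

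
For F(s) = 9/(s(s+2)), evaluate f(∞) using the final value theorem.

f(∞) = lim_{s→0} s·9/(s(s+2)) = lim_{s→0} 9/(s+2) = 9/2 = 9/2

Final answer: 9/2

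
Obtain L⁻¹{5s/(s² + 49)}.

This is the form c·s/(s² + a²) with a = 7, c = 5. L⁻¹ = 5·cos(7t)

Final answer: 5·cos(7t)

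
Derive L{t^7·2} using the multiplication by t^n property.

L{2} = 2/s. d^1/ds^1[1/s] = -1/s². d^2/ds^2[1/s] = 2/s^3. d^3/ds^3[1/s] = -6/s^4. d^4/ds^4[1/s] = 24/s^5. d^5/ds^5[1/s] = -120/s^6. d^6/ds^6[1/s] = 720/s^7. d^7/ds^7[1/s] = -5040/s^8. So L{t^7} = (-1)^{7}·-5040/s^8 = 5040/s^8. Then L{t^7·2} = 2·5040/s^8 = 10080/s^8

Final answer: 10080/s^8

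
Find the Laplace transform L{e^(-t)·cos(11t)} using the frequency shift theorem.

Frequency shift: L{e^(at)f(t)} = F(s-a). L{e^(-t)·cos(11t)} = (s+1)/((s+1)² + 121)

Final answer: (s+1)/((s+1)² + 121)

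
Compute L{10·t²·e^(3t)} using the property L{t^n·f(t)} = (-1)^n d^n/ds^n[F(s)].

L{e^(3t)} = 1/(s-3). d/ds[1/(s-3)] = -1/(s-3)². d²/ds²[1/(s-3)] = 2/(s-3)³. So L{t²·e^(3t)} = (-1)² · 2/(s-3)³ = 2/(s-3)³. Then L{10·t²·e^(3t)} = 10·2/(s-3)³ = 20/(s-3)³

Final answer: 20/(s-3)³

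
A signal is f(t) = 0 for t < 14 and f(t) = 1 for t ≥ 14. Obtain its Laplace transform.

f(t) = u(t-14). L{u(t-14)} = e^(-14s)/s, so L{f(t)} = e^(-14s)/s

Final answer: e^(-14s)/s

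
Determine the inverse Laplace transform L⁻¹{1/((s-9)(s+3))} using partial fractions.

Decompose: A/(s-9) + B/(s+3). A = 1/12, B = -1/12. f(t) = (e^(9t) - e^(-3t))/12

Final answer: (e^(9t) - e^(-3t))/12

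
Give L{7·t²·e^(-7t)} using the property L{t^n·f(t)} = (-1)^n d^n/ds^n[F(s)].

L{e^(-7t)} = 1/(s+7). d/ds[1/(s+7)] = -1/(s+7)². d²/ds²[1/(s+7)] = 2/(s+7)³. So L{t²·e^(-7t)} = (-1)² · 2/(s+7)³ = 2/(s+7)³. Then L{7·t²·e^(-7t)} = 7·2/(s+7)³ = 14/(s+7)³

Final answer: 14/(s+7)³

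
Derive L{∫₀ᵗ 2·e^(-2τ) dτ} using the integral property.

L{∫₀ᵗ f(τ)dτ} = F(s)/s with F(s) = 2/(s+2), so L{∫₀ᵗ 2·e^(-2τ) dτ} = 2/(s(s+2))

Final answer: 2/(s(s+2))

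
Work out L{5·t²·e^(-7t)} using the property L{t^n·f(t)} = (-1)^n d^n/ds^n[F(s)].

L{e^(-7t)} = 1/(s+7). d/ds[1/(s+7)] = -1/(s+7)². d²/ds²[1/(s+7)] = 2/(s+7)³. So L{t²·e^(-7t)} = (-1)² · 2/(s+7)³ = 2/(s+7)³. Then L{5·t²·e^(-7t)} = 5·2/(s+7)³ = 10/(s+7)³

Final answer: 10/(s+7)³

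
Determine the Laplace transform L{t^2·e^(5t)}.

L{t^n·e^(at)} = n!/(s-a)^(n+1), so L{t^2·e^(5t)} = 2/(s-5)^3

Final answer: 2/(s-5)^3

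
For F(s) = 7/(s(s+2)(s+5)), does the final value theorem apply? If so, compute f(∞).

Poles of sF(s) = 7/((s+2)(s+5)) are at s = -2 and s = -5, both in the left half-plane. Theorem applies. f(∞) = lim_{s→0} sF(s) = 7/(2·5) = 7/10

Final answer: 7/10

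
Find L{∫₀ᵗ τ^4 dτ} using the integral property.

L{∫₀ᵗ f(τ)dτ} = F(s)/s with f(t) = t^4. F(s) = 24/s^5, so L{∫₀ᵗ τ^4 dτ} = (24/s^5)/s = 24/s^6. (Check: ∫₀ᵗ τ^4 dτ = t^5/5.)

Final answer: 24/s^6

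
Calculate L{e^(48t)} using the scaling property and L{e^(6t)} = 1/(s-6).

Using L{f(at)} = (1/a)F(s/a) with a=8 and f(t) = e^(6t): L{e^(48t)} = (1/8) · 1/((s/8)-6) = (1/8) · 8/(s-48) = 1/(s-48)

Final answer: 1/(s-48)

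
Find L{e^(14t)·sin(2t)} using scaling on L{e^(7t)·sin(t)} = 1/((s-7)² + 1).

Scaling with a=2: L{e^(14t)·sin(2t)} = (1/2) · 1/((s/2-7)² + 1). Simplifying: 2/((s-14)² + 4)

Final answer: 2/((s-14)² + 4)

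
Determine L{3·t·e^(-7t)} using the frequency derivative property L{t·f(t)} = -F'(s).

L{e^(-7t)} = 1/(s+7). By frequency derivative: L{t·e^(-7t)} = -d/ds[1/(s+7)] = -(-1)/(s+7)² = 1/(s+7)². Then L{3·t·e^(-7t)} = 3·1/(s+7)² = 3/(s+7)²

Final answer: 3/(s+7)²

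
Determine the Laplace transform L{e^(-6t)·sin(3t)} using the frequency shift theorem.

Frequency shift: L{e^(at)f(t)} = F(s-a). L{e^(-6t)·sin(3t)} = 3/((s+6)² + 9)

Final answer: 3/((s+6)² + 9)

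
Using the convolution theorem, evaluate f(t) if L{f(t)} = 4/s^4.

4/s^4 = (4/s)·(1/s^3) = L{4}·L{t^2/2}. By convolution, f(t) = 4*t^2/2 = ∫₀ᵗ 4·τ^2/2 dτ = 4·t^3/6

Final answer: 4·t^3/6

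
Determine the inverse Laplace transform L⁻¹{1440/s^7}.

L⁻¹{n!/s^(n+1)} = t^n with n=6. So L⁻¹{720/s^7} = t^6, and L⁻¹{1440/s^7} = (1440/720)·t^6 = 2·t^6

Final answer: 2·t^6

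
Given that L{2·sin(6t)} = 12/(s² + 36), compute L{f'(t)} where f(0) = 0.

L{f'(t)} = s·F(s) - f(0) = s·12/(s² + 36) - 0 = 12s/(s² + 36)

Final answer: 12s/(s² + 36)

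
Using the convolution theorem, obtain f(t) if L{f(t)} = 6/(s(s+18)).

6/(s(s+18)) = (6/s)·(1/(s+18)) = L{6}·L{e^(-18t)}. By convolution, f(t) = 6*e^(-18t) = ∫₀ᵗ 6·e^(-18τ) dτ = 6·(1 - e^(-18t))/18

Final answer: 6·(1 - e^(-18t))/18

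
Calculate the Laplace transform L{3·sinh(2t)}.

L{sinh(ωt)} = ω/(s² - ω²), so L{sinh(2t)} = 2/(s² - 4). Then L{3·sinh(2t)} = 3·2/(s² - 4) = 6/(s² - 4)

Final answer: 6/(s² - 4)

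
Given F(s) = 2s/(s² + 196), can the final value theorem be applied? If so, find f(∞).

The final value theorem requires all poles of sF(s) in the left half-plane. sF(s) = 2s²/(s² + 196) has poles at s = ±14i (imaginary axis). Theorem does NOT apply (oscillatory system).

Final answer: Not applicable (oscillatory)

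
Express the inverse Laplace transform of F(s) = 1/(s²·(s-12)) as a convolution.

1/(s²·(s-12)) = (1/s^2)·(1/(s-12)) = L{t}·L{e^(12t)}. So f(t) = t*e^(12t) = ∫₀ᵗ τ·e^(12(t-τ)) dτ

Final answer: ∫₀ᵗ τ·e^(12(t-τ)) dτ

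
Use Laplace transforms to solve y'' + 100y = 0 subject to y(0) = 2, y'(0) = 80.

L{y''} + 100L{y} = 0. s²Y - 2s - 80 + 100Y = 0. Y(s² + 100) = 2s + 80. Y = (2s + 80)/(s² + 100). Inverting: y(t) = 2cos(10t) + 8sin(10t)

Final answer: y(t) = 2cos(10t) + 8sin(10t)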